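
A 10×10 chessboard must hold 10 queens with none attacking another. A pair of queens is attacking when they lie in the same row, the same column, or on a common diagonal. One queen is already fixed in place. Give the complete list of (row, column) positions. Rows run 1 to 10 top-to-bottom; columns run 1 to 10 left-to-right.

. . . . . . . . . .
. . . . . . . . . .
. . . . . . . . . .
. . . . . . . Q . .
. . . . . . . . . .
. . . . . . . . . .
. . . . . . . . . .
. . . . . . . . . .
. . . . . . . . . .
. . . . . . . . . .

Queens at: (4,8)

Row 1: attacked by (4,8)→{5,8}. Safe: 1, 2, 3, 4, 6, 7, 9, 10. Place at column 2.
Row 2: attacked by (1,2)→{1,2,3}; (4,8)→{6,8,10}. Safe: 4, 5, 7, 9. Place at column 4.
Row 3: attacked by (1,2)→{2,4}; (2,4)→{3,4,5}; (4,8)→{7,8,9}. Safe: 1, 6, 10. Place at column 6.
Row 5: attacked by (1,2)→{2,6}; (2,4)→{1,4,7}; (3,6)→{4,6,8}; (4,8)→{7,8,9}. Safe: 3, 5, 10. Place at column 10.
Row 6: attacked by (1,2)→{2,7}; (2,4)→{4,8}; (3,6)→{3,6,9}; (4,8)→{6,8,10}; (5,10)→{9,10}. Safe: 1, 5. Place at column 1.
Row 7: attacked by (1,2)→{2,8}; (2,4)→{4,9}; (3,6)→{2,6,10}; (4,8)→{5,8}; (5,10)→{8,10}; (6,1)→{1,2}. Safe: 3, 7. Place at column 3.
Row 8: attacked by (1,2)→{2,9}; (2,4)→{4,10}; (3,6)→{1,6}; (4,8)→{4,8}; (5,10)→{7,10}; (6,1)→{1,3}; (7,3)→{2,3,4}. Safe: 5. Place at column 5.
Row 9: attacked by (1,2)→{2,10}; (2,4)→{4}; (3,6)→{6}; (4,8)→{3,8}; (5,10)→{6,10}; (6,1)→{1,4}; (7,3)→{1,3,5}; (8,5)→{4,5,6}. Safe: 7, 9. Place at column 7.
Row 10: attacked by (1,2)→{2}; (2,4)→{4}; (3,6)→{6}; (4,8)→{2,8}; (5,10)→{5,10}; (6,1)→{1,5}; (7,3)→{3,6}; (8,5)→{3,5,7}; (9,7)→{6,7,8}. Safe: 9. Place at column 9.
Columns [2, 4, 6, 8, 10, 1, 3, 5, 7, 9], r−c [-1, -2, -3, -4, -5, 5, 4, 3, 2, 1], r+c [3, 6, 9, 12, 15, 7, 10, 13, 16, 19] are all distinct, so no two queens attack.

(1,2) (2,4) (3,6) (4,8) (5,10) (6,1) (7,3) (8,5) (9,7) (10,9)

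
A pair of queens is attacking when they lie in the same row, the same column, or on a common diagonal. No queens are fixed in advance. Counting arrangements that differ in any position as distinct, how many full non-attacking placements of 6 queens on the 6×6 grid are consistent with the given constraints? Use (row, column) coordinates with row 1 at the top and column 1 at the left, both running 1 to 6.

4

Branch on row 1: col 1 → 0; col 2 → 1; col 3 → 1; col 4 → 1; col 5 → 1; col 6 → 0.
Sum: 0 + 1 + 1 + 1 + 1 + 0 = 4.
(This is the classic 6-queens count.)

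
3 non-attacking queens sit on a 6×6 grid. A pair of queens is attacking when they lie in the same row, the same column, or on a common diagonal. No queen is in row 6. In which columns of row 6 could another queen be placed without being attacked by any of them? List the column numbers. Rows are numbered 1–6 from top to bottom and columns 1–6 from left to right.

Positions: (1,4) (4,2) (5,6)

(1,4) attacks row 6 at column 4.
(4,2) attacks row 6 at column 2 and diagonals 4.
(5,6) attacks row 6 at column 6 and diagonals 5.
Attacked columns: {2, 4, 5, 6}. Safe: {1, 3}.

columns 1, 3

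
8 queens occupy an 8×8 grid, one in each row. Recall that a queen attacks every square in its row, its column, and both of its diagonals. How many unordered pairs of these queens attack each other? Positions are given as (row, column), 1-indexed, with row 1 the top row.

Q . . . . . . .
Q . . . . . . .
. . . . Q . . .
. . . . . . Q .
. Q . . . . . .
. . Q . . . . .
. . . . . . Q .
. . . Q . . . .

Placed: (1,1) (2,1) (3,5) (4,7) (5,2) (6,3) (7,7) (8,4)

4

Same column: (1,1)–(2,1) (column 1); (4,7)–(7,7) (column 7).
Same diagonal: (1,1)–(7,7) (|1−7| = |1−7| = 6); (5,2)–(6,3) (|5−6| = |2−3| = 1).
Total attacking pairs: 4.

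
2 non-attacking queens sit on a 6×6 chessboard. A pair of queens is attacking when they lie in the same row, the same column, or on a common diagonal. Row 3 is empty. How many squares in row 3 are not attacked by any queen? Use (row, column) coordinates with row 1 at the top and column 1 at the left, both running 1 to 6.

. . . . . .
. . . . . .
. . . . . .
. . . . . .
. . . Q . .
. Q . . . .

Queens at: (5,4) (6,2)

(5,4) attacks row 3 at column 4 and diagonals 2, 6.
(6,2) attacks row 3 at column 2 and diagonals 5.
Attacked columns: {2, 4, 5, 6}. Safe: {1, 3}.

2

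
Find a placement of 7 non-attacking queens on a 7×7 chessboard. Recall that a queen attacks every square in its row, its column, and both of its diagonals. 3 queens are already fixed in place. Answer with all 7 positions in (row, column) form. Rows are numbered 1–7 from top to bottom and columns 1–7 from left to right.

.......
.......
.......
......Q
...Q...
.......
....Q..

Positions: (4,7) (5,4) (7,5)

Row 1: attacked by (4,7)→{4,7}; (5,4)→{4}; (7,5)→{5}. Safe: 1, 2, 3, 6. Place at column 2.
Row 2: attacked by (1,2)→{1,2,3}; (4,7)→{5,7}; (5,4)→{1,4,7}; (7,5)→{5}. Safe: 6. Place at column 6.
Row 3: attacked by (1,2)→{2,4}; (2,6)→{5,6,7}; (4,7)→{6,7}; (5,4)→{2,4,6}; (7,5)→{1,5}. Safe: 3. Place at column 3.
Row 6: attacked by (1,2)→{2,7}; (2,6)→{2,6}; (3,3)→{3,6}; (4,7)→{5,7}; (5,4)→{3,4,5}; (7,5)→{4,5,6}. Safe: 1. Place at column 1.
Columns [2, 6, 3, 7, 4, 1, 5], r−c [-1, -4, 0, -3, 1, 5, 2], r+c [3, 8, 6, 11, 9, 7, 12] are all distinct, so no two queens attack.

(1,2) (2,6) (3,3) (4,7) (5,4) (6,1) (7,5)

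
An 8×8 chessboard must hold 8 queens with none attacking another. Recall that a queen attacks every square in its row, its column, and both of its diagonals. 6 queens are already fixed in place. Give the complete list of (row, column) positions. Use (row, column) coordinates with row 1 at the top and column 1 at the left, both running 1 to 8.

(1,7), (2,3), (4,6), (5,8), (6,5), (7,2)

Row 3: attacked by (1,7)→{5,7}; (2,3)→{2,3,4}; (4,6)→{5,6,7}; (5,8)→{6,8}; (6,5)→{2,5,8}; (7,2)→{2,6}. Safe: 1. Place at column 1.
Row 8: attacked by (1,7)→{7}; (2,3)→{3}; (3,1)→{1,6}; (4,6)→{2,6}; (5,8)→{5,8}; (6,5)→{3,5,7}; (7,2)→{1,2,3}. Safe: 4. Place at column 4.
Columns [7, 3, 1, 6, 8, 5, 2, 4], r−c [-6, -1, 2, -2, -3, 1, 5, 4], r+c [8, 5, 4, 10, 13, 11, 9, 12] are all distinct, so no two queens attack.

(1,7) (2,3) (3,1) (4,6) (5,8) (6,5) (7,2) (8,4)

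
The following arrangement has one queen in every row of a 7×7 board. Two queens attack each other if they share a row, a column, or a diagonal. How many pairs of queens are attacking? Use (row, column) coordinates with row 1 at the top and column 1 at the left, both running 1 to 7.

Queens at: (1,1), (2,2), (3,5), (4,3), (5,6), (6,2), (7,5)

Same column: (2,2)–(6,2) (column 2); (3,5)–(7,5) (column 5).
Same diagonal: (1,1)–(2,2) (|1−2| = |1−2| = 1); (3,5)–(6,2) (|3−6| = |5−2| = 3).
Total attacking pairs: 4.

4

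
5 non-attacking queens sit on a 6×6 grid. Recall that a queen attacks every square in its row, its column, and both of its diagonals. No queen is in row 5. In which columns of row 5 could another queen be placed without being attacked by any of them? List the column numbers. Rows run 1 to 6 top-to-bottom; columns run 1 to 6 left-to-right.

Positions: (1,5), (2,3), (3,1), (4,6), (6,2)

(1,5) attacks row 5 at column 5 and diagonals 1.
(2,3) attacks row 5 at column 3 and diagonals 6.
(3,1) attacks row 5 at column 1 and diagonals 3.
(4,6) attacks row 5 at column 6 and diagonals 5.
(6,2) attacks row 5 at column 2 and diagonals 1, 3.
Attacked columns: {1, 2, 3, 5, 6}. Safe: {4}.

columns 4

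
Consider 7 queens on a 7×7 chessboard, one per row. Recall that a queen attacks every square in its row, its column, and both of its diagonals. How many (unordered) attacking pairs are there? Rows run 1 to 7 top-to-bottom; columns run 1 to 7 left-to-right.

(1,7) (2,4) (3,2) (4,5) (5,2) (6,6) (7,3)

Same column: (3,2)–(5,2) (column 2).
Total attacking pairs: 1.

1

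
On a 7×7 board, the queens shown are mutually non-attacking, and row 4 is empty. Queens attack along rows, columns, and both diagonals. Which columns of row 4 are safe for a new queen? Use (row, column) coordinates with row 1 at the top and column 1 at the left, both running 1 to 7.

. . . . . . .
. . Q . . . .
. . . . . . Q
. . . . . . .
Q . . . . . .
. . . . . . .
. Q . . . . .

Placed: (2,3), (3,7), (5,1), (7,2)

columns 4

(2,3) attacks row 4 at column 3 and diagonals 1, 5.
(3,7) attacks row 4 at column 7 and diagonals 6.
(5,1) attacks row 4 at column 1 and diagonals 2.
(7,2) attacks row 4 at column 2 and diagonals 5.
Attacked columns: {1, 2, 3, 5, 6, 7}. Safe: {4}.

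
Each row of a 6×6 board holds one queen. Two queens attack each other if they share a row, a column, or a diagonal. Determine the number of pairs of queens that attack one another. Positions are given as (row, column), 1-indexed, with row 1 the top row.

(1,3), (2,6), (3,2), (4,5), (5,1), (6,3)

2

Same column: (1,3)–(6,3) (column 3).
Same diagonal: (4,5)–(6,3) (|4−6| = |5−3| = 2).
Total attacking pairs: 2.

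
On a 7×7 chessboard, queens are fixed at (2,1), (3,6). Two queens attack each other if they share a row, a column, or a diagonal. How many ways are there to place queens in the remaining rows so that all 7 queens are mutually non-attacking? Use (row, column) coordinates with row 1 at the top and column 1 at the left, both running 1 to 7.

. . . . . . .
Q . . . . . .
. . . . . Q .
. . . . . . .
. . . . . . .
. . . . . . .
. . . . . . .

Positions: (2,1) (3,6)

Branch on row 1: col 3 → 2; col 5 → 1; col 7 → 0.
Sum: 2 + 1 + 0 = 3.

3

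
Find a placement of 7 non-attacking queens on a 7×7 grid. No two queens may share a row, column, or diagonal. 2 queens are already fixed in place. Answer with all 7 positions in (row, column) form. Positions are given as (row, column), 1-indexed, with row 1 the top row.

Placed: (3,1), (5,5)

(1,2) (2,4) (3,1) (4,7) (5,5) (6,3) (7,6)

Row 1: attacked by (3,1)→{1,3}; (5,5)→{1,5}. Safe: 2, 4, 6, 7. Place at column 2.
Row 2: attacked by (1,2)→{1,2,3}; (3,1)→{1,2}; (5,5)→{2,5}. Safe: 4, 6, 7. Place at column 4.
Row 4: attacked by (1,2)→{2,5}; (2,4)→{2,4,6}; (3,1)→{1,2}; (5,5)→{4,5,6}. Safe: 3, 7. Place at column 7.
Row 6: attacked by (1,2)→{2,7}; (2,4)→{4}; (3,1)→{1,4}; (4,7)→{5,7}; (5,5)→{4,5,6}. Safe: 3. Place at column 3.
Row 7: attacked by (1,2)→{2}; (2,4)→{4}; (3,1)→{1,5}; (4,7)→{4,7}; (5,5)→{3,5,7}; (6,3)→{2,3,4}. Safe: 6. Place at column 6.
Columns [2, 4, 1, 7, 5, 3, 6], r−c [-1, -2, 2, -3, 0, 3, 1], r+c [3, 6, 4, 11, 10, 9, 13] are all distinct, so no two queens attack.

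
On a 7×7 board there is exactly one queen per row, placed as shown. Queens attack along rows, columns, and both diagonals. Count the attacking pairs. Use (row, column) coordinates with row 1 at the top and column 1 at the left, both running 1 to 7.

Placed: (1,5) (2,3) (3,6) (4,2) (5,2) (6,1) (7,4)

4

Same column: (4,2)–(5,2) (column 2).
Same diagonal: (1,5)–(4,2) (|1−4| = |5−2| = 3); (5,2)–(6,1) (|5−6| = |2−1| = 1); (5,2)–(7,4) (|5−7| = |2−4| = 2).
Total attacking pairs: 4.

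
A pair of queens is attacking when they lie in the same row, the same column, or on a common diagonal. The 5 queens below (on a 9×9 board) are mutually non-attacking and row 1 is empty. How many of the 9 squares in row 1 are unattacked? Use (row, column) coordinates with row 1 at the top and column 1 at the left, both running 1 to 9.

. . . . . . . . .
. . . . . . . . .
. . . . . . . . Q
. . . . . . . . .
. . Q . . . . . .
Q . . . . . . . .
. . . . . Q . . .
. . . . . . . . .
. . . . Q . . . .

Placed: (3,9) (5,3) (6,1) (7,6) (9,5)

3

(3,9) attacks row 1 at column 9 and diagonals 7.
(5,3) attacks row 1 at column 3 and diagonals 7.
(6,1) attacks row 1 at column 1 and diagonals 6.
(7,6) attacks row 1 at column 6.
(9,5) attacks row 1 at column 5.
Attacked columns: {1, 3, 5, 6, 7, 9}. Safe: {2, 4, 8}.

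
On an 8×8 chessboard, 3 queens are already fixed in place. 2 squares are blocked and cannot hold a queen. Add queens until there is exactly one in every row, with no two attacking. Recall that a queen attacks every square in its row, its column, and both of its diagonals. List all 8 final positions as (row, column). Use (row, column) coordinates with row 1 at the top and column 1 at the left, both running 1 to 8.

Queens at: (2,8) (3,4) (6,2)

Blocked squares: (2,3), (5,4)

(1,5) (2,8) (3,4) (4,1) (5,7) (6,2) (7,6) (8,3)

Row 1: attacked by (2,8)→{7,8}; (3,4)→{2,4,6}; (6,2)→{2,7}. Safe: 1, 3, 5. Place at column 5.
Row 4: attacked by (1,5)→{2,5,8}; (2,8)→{6,8}; (3,4)→{3,4,5}; (6,2)→{2,4}. Safe: 1, 7. Place at column 1.
Row 5: attacked by (1,5)→{1,5}; (2,8)→{5,8}; (3,4)→{2,4,6}; (4,1)→{1,2}; (6,2)→{1,2,3}. Blocked: 4. Safe: 7. Place at column 7.
Row 7: attacked by (1,5)→{5}; (2,8)→{3,8}; (3,4)→{4,8}; (4,1)→{1,4}; (5,7)→{5,7}; (6,2)→{1,2,3}. Safe: 6. Place at column 6.
Row 8: attacked by (1,5)→{5}; (2,8)→{2,8}; (3,4)→{4}; (4,1)→{1,5}; (5,7)→{4,7}; (6,2)→{2,4}; (7,6)→{5,6,7}. Safe: 3. Place at column 3.
Columns [5, 8, 4, 1, 7, 2, 6, 3], r−c [-4, -6, -1, 3, -2, 4, 1, 5], r+c [6, 10, 7, 5, 12, 8, 13, 11] are all distinct, so no two queens attack.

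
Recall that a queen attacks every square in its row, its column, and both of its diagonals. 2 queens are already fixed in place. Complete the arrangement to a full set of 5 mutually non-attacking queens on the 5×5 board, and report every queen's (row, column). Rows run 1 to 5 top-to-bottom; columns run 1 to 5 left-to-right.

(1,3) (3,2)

(1,3) (2,5) (3,2) (4,4) (5,1)

Row 2: attacked by (1,3)→{2,3,4}; (3,2)→{1,2,3}. Safe: 5. Place at column 5.
Row 4: attacked by (1,3)→{3}; (2,5)→{3,5}; (3,2)→{1,2,3}. Safe: 4. Place at column 4.
Row 5: attacked by (1,3)→{3}; (2,5)→{2,5}; (3,2)→{2,4}; (4,4)→{3,4,5}. Safe: 1. Place at column 1.
Columns [3, 5, 2, 4, 1], r−c [-2, -3, 1, 0, 4], r+c [4, 7, 5, 8, 6] are all distinct, so no two queens attack.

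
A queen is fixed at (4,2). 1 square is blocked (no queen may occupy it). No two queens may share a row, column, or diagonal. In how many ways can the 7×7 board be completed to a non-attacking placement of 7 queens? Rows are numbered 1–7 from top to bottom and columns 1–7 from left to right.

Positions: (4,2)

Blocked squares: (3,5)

Branch on row 1: col 1 → 1; col 3 → 2; col 4 → 0; col 6 → 0; col 7 → 1.
Sum: 1 + 2 + 0 + 0 + 1 = 4.

4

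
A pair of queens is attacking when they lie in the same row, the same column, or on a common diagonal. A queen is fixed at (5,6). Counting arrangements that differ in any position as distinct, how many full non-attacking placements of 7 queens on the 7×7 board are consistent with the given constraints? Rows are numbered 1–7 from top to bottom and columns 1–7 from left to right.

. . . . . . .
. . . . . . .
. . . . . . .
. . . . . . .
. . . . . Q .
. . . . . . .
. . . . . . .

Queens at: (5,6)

Branch on row 1: col 1 → 1; col 3 → 1; col 4 → 2; col 5 → 1; col 7 → 1.
Sum: 1 + 1 + 2 + 1 + 1 = 6.

6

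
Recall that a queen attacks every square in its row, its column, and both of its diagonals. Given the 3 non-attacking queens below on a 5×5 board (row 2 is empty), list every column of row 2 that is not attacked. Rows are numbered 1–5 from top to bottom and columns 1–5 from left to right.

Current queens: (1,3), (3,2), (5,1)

columns 5

(1,3) attacks row 2 at column 3 and diagonals 2, 4.
(3,2) attacks row 2 at column 2 and diagonals 1, 3.
(5,1) attacks row 2 at column 1 and diagonals 4.
Attacked columns: {1, 2, 3, 4}. Safe: {5}.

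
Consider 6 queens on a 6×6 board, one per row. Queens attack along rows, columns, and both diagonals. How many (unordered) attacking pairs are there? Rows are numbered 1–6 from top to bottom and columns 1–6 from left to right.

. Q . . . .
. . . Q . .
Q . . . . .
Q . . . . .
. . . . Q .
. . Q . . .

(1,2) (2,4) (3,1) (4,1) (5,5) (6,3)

2

Same column: (3,1)–(4,1) (column 1).
Same diagonal: (4,1)–(6,3) (|4−6| = |1−3| = 2).
Total attacking pairs: 2.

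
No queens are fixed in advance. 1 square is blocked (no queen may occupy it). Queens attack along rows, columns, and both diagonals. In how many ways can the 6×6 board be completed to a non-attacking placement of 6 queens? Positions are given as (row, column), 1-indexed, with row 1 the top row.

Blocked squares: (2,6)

3

Branch on row 1: col 1 → 0; col 2 → 1; col 3 → 0; col 4 → 1; col 5 → 1; col 6 → 0.
Sum: 0 + 1 + 0 + 1 + 1 + 0 = 3.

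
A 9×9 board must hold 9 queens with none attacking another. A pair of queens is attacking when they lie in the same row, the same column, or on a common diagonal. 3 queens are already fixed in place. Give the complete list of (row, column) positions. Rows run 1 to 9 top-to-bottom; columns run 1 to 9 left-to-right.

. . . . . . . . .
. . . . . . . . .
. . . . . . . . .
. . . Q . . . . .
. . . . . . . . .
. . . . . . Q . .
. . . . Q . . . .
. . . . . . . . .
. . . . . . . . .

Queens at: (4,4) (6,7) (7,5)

(1,3) (2,9) (3,6) (4,4) (5,1) (6,7) (7,5) (8,2) (9,8)

Row 1: attacked by (4,4)→{1,4,7}; (6,7)→{2,7}; (7,5)→{5}. Safe: 3, 6, 8, 9. Place at column 3.
Row 2: attacked by (1,3)→{2,3,4}; (4,4)→{2,4,6}; (6,7)→{3,7}; (7,5)→{5}. Safe: 1, 8, 9. Place at column 9.
Row 3: attacked by (1,3)→{1,3,5}; (2,9)→{8,9}; (4,4)→{3,4,5}; (6,7)→{4,7}; (7,5)→{1,5,9}. Safe: 2, 6. Place at column 6.
Row 5: attacked by (1,3)→{3,7}; (2,9)→{6,9}; (3,6)→{4,6,8}; (4,4)→{3,4,5}; (6,7)→{6,7,8}; (7,5)→{3,5,7}. Safe: 1, 2. Place at column 1.
Row 8: attacked by (1,3)→{3}; (2,9)→{3,9}; (3,6)→{1,6}; (4,4)→{4,8}; (5,1)→{1,4}; (6,7)→{5,7,9}; (7,5)→{4,5,6}. Safe: 2. Place at column 2.
Row 9: attacked by (1,3)→{3}; (2,9)→{2,9}; (3,6)→{6}; (4,4)→{4,9}; (5,1)→{1,5}; (6,7)→{4,7}; (7,5)→{3,5,7}; (8,2)→{1,2,3}. Safe: 8. Place at column 8.
Columns [3, 9, 6, 4, 1, 7, 5, 2, 8], r−c [-2, -7, -3, 0, 4, -1, 2, 6, 1], r+c [4, 11, 9, 8, 6, 13, 12, 10, 17] are all distinct, so no two queens attack.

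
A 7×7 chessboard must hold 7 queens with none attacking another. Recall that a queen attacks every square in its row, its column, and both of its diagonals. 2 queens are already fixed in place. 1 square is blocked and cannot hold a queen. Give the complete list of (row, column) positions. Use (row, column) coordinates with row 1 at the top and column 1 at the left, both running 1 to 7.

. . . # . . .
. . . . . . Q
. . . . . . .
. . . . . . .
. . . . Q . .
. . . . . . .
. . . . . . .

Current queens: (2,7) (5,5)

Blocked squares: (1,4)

(1,3) (2,7) (3,4) (4,1) (5,5) (6,2) (7,6)

Row 1: attacked by (2,7)→{6,7}; (5,5)→{1,5}. Blocked: 4. Safe: 2, 3. Place at column 3.
Row 3: attacked by (1,3)→{1,3,5}; (2,7)→{6,7}; (5,5)→{3,5,7}. Safe: 2, 4. Place at column 4.
Row 4: attacked by (1,3)→{3,6}; (2,7)→{5,7}; (3,4)→{3,4,5}; (5,5)→{4,5,6}. Safe: 1, 2. Place at column 1.
Row 6: attacked by (1,3)→{3}; (2,7)→{3,7}; (3,4)→{1,4,7}; (4,1)→{1,3}; (5,5)→{4,5,6}. Safe: 2. Place at column 2.
Row 7: attacked by (1,3)→{3}; (2,7)→{2,7}; (3,4)→{4}; (4,1)→{1,4}; (5,5)→{3,5,7}; (6,2)→{1,2,3}. Safe: 6. Place at column 6.
Columns [3, 7, 4, 1, 5, 2, 6], r−c [-2, -5, -1, 3, 0, 4, 1], r+c [4, 9, 7, 5, 10, 8, 13] are all distinct, so no two queens attack.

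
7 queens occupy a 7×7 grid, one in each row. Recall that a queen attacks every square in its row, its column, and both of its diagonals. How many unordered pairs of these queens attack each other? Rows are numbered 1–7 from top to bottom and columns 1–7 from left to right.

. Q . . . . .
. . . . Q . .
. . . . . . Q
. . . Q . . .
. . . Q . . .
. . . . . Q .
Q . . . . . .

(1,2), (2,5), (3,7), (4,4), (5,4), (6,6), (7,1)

3

Same column: (4,4)–(5,4) (column 4).
Same diagonal: (4,4)–(6,6) (|4−6| = |4−6| = 2); (4,4)–(7,1) (|4−7| = |4−1| = 3).
Total attacking pairs: 3.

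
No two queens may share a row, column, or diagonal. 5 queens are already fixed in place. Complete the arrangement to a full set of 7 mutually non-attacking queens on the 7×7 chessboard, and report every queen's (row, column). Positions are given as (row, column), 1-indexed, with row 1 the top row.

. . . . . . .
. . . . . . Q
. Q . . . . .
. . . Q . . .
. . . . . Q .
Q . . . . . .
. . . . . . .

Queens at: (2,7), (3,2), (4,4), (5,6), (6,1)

(1,5) (2,7) (3,2) (4,4) (5,6) (6,1) (7,3)

Row 1: attacked by (2,7)→{6,7}; (3,2)→{2,4}; (4,4)→{1,4,7}; (5,6)→{2,6}; (6,1)→{1,6}. Safe: 3, 5. Place at column 5.
Row 7: attacked by (1,5)→{5}; (2,7)→{2,7}; (3,2)→{2,6}; (4,4)→{1,4,7}; (5,6)→{4,6}; (6,1)→{1,2}. Safe: 3. Place at column 3.
Columns [5, 7, 2, 4, 6, 1, 3], r−c [-4, -5, 1, 0, -1, 5, 4], r+c [6, 9, 5, 8, 11, 7, 10] are all distinct, so no two queens attack.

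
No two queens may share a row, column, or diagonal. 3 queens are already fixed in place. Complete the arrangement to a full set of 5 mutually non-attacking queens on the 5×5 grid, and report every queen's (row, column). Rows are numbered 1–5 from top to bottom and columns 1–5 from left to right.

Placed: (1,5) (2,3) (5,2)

Row 3: attacked by (1,5)→{3,5}; (2,3)→{2,3,4}; (5,2)→{2,4}. Safe: 1. Place at column 1.
Row 4: attacked by (1,5)→{2,5}; (2,3)→{1,3,5}; (3,1)→{1,2}; (5,2)→{1,2,3}. Safe: 4. Place at column 4.
Columns [5, 3, 1, 4, 2], r−c [-4, -1, 2, 0, 3], r+c [6, 5, 4, 8, 7] are all distinct, so no two queens attack.

(1,5) (2,3) (3,1) (4,4) (5,2)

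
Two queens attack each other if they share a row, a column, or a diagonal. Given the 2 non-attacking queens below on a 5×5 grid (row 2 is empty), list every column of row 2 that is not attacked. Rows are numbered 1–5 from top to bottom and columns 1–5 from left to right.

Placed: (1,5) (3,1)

columns 3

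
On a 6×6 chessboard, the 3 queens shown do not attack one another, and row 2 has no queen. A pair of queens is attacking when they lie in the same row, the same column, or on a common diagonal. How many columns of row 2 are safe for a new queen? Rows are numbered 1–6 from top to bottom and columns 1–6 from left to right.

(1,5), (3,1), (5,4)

(1,5) attacks row 2 at column 5 and diagonals 4, 6.
(3,1) attacks row 2 at column 1 and diagonals 2.
(5,4) attacks row 2 at column 4 and diagonals 1.
Attacked columns: {1, 2, 4, 5, 6}. Safe: {3}.

1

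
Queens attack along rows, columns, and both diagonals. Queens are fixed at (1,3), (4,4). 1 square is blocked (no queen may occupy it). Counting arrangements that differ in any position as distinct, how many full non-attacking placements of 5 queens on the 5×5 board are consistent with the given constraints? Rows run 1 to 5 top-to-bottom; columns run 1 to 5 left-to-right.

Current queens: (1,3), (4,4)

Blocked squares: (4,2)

Branch on row 2: col 1 → 0; col 5 → 1.
Sum: 0 + 1 = 1.

1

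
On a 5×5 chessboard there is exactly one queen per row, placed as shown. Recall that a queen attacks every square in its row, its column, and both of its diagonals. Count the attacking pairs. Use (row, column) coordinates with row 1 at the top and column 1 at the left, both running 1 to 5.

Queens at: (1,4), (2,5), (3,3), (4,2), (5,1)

4

Same diagonal: (1,4)–(2,5) (|1−2| = |4−5| = 1); (3,3)–(4,2) (|3−4| = |3−2| = 1); (3,3)–(5,1) (|3−5| = |3−1| = 2); (4,2)–(5,1) (|4−5| = |2−1| = 1).
Total attacking pairs: 4.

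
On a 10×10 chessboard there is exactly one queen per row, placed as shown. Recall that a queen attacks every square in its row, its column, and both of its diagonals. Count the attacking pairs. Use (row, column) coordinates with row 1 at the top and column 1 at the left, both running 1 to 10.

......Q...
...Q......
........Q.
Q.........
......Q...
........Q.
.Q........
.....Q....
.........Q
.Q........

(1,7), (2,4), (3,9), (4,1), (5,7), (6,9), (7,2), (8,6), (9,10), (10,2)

8

Same column: (1,7)–(5,7) (column 7); (3,9)–(6,9) (column 9); (7,2)–(10,2) (column 2).
Same diagonal: (1,7)–(3,9) (|1−3| = |7−9| = 2); (2,4)–(5,7) (|2−5| = |4−7| = 3); (3,9)–(5,7) (|3−5| = |9−7| = 2); (3,9)–(10,2) (|3−10| = |9−2| = 7); (5,7)–(10,2) (|5−10| = |7−2| = 5).
Total attacking pairs: 8.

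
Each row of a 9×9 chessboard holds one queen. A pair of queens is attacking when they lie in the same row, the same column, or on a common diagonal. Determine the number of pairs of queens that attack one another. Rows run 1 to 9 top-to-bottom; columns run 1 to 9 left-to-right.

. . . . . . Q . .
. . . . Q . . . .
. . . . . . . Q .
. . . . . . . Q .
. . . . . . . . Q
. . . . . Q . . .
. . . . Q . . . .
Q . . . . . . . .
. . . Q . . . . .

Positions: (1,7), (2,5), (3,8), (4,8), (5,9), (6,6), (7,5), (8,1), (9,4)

6

Same column: (2,5)–(7,5) (column 5); (3,8)–(4,8) (column 8).
Same diagonal: (4,8)–(5,9) (|4−5| = |8−9| = 1); (4,8)–(6,6) (|4−6| = |8−6| = 2); (4,8)–(7,5) (|4−7| = |8−5| = 3); (6,6)–(7,5) (|6−7| = |6−5| = 1).
Total attacking pairs: 6.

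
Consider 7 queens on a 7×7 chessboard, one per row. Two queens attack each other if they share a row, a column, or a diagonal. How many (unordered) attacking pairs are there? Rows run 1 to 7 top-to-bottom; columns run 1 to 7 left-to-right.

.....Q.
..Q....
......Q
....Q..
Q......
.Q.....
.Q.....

4

Same column: (6,2)–(7,2) (column 2).
Same diagonal: (2,3)–(4,5) (|2−4| = |3−5| = 2); (4,5)–(7,2) (|4−7| = |5−2| = 3); (5,1)–(6,2) (|5−6| = |1−2| = 1).
Total attacking pairs: 4.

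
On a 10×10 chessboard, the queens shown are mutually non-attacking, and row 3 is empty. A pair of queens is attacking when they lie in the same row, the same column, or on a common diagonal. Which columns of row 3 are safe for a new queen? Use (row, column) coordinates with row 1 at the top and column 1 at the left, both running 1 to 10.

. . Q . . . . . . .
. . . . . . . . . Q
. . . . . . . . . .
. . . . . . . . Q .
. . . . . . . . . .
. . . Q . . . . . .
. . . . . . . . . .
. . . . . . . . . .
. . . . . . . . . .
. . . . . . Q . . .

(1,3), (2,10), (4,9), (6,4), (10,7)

(1,3) attacks row 3 at column 3 and diagonals 1, 5.
(2,10) attacks row 3 at column 10 and diagonals 9.
(4,9) attacks row 3 at column 9 and diagonals 8, 10.
(6,4) attacks row 3 at column 4 and diagonals 1, 7.
(10,7) attacks row 3 at column 7.
Attacked columns: {1, 3, 4, 5, 7, 8, 9, 10}. Safe: {2, 6}.

columns 2, 6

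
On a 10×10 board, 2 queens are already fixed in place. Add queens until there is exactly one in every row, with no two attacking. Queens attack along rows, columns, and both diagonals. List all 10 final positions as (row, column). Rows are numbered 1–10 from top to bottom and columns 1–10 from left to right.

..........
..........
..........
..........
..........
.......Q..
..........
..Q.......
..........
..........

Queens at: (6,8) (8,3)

Row 1: attacked by (6,8)→{3,8}; (8,3)→{3,10}. Safe: 1, 2, 4, 5, 6, 7, 9. Place at column 2.
Row 2: attacked by (1,2)→{1,2,3}; (6,8)→{4,8}; (8,3)→{3,9}. Safe: 5, 6, 7, 10. Place at column 5.
Row 3: attacked by (1,2)→{2,4}; (2,5)→{4,5,6}; (6,8)→{5,8}; (8,3)→{3,8}. Safe: 1, 7, 9, 10. Place at column 9.
Row 4: attacked by (1,2)→{2,5}; (2,5)→{3,5,7}; (3,9)→{8,9,10}; (6,8)→{6,8,10}; (8,3)→{3,7}. Safe: 1, 4. Place at column 4.
Row 5: attacked by (1,2)→{2,6}; (2,5)→{2,5,8}; (3,9)→{7,9}; (4,4)→{3,4,5}; (6,8)→{7,8,9}; (8,3)→{3,6}. Safe: 1, 10. Place at column 10.
Row 7: attacked by (1,2)→{2,8}; (2,5)→{5,10}; (3,9)→{5,9}; (4,4)→{1,4,7}; (5,10)→{8,10}; (6,8)→{7,8,9}; (8,3)→{2,3,4}. Safe: 6. Place at column 6.
Row 9: attacked by (1,2)→{2,10}; (2,5)→{5}; (3,9)→{3,9}; (4,4)→{4,9}; (5,10)→{6,10}; (6,8)→{5,8}; (7,6)→{4,6,8}; (8,3)→{2,3,4}. Safe: 1, 7. Place at column 1.
Row 10: attacked by (1,2)→{2}; (2,5)→{5}; (3,9)→{2,9}; (4,4)→{4,10}; (5,10)→{5,10}; (6,8)→{4,8}; (7,6)→{3,6,9}; (8,3)→{1,3,5}; (9,1)→{1,2}. Safe: 7. Place at column 7.
Columns [2, 5, 9, 4, 10, 8, 6, 3, 1, 7], r−c [-1, -3, -6, 0, -5, -2, 1, 5, 8, 3], r+c [3, 7, 12, 8, 15, 14, 13, 11, 10, 17] are all distinct, so no two queens attack.

(1,2) (2,5) (3,9) (4,4) (5,10) (6,8) (7,6) (8,3) (9,1) (10,7)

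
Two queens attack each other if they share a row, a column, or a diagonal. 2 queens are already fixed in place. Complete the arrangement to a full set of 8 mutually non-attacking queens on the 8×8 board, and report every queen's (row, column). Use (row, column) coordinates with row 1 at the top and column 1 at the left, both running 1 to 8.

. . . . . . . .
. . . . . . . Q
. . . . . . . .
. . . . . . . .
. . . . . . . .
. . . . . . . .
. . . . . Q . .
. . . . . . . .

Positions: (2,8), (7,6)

(1,4) (2,8) (3,1) (4,5) (5,7) (6,2) (7,6) (8,3)

Row 1: attacked by (2,8)→{7,8}; (7,6)→{6}. Safe: 1, 2, 3, 4, 5. Place at column 4.
Row 3: attacked by (1,4)→{2,4,6}; (2,8)→{7,8}; (7,6)→{2,6}. Safe: 1, 3, 5. Place at column 1.
Row 4: attacked by (1,4)→{1,4,7}; (2,8)→{6,8}; (3,1)→{1,2}; (7,6)→{3,6}. Safe: 5. Place at column 5.
Row 5: attacked by (1,4)→{4,8}; (2,8)→{5,8}; (3,1)→{1,3}; (4,5)→{4,5,6}; (7,6)→{4,6,8}. Safe: 2, 7. Place at column 7.
Row 6: attacked by (1,4)→{4}; (2,8)→{4,8}; (3,1)→{1,4}; (4,5)→{3,5,7}; (5,7)→{6,7,8}; (7,6)→{5,6,7}. Safe: 2. Place at column 2.
Row 8: attacked by (1,4)→{4}; (2,8)→{2,8}; (3,1)→{1,6}; (4,5)→{1,5}; (5,7)→{4,7}; (6,2)→{2,4}; (7,6)→{5,6,7}. Safe: 3. Place at column 3.
Columns [4, 8, 1, 5, 7, 2, 6, 3], r−c [-3, -6, 2, -1, -2, 4, 1, 5], r+c [5, 10, 4, 9, 12, 8, 13, 11] are all distinct, so no two queens attack.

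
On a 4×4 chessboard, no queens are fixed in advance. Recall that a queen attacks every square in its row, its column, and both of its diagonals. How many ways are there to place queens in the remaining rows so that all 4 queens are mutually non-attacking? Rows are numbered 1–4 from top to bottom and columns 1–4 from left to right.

2

Branch on row 1: col 1 → 0; col 2 → 1; col 3 → 1; col 4 → 0.
Sum: 0 + 1 + 1 + 0 = 2.
(This is the classic 4-queens count.)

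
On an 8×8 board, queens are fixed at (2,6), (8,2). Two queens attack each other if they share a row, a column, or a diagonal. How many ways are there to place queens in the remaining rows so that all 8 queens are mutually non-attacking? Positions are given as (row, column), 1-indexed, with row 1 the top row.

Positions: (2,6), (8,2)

Branch on row 1: col 1 → 0; col 3 → 2; col 4 → 1; col 8 → 0.
Sum: 0 + 2 + 1 + 0 = 3.

3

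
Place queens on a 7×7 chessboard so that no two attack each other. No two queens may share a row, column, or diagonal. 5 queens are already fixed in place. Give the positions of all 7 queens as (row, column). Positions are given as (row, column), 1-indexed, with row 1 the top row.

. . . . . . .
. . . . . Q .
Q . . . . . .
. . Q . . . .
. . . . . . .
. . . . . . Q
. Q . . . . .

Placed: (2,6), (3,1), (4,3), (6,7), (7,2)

Row 1: attacked by (2,6)→{5,6,7}; (3,1)→{1,3}; (4,3)→{3,6}; (6,7)→{2,7}; (7,2)→{2}. Safe: 4. Place at column 4.
Row 5: attacked by (1,4)→{4}; (2,6)→{3,6}; (3,1)→{1,3}; (4,3)→{2,3,4}; (6,7)→{6,7}; (7,2)→{2,4}. Safe: 5. Place at column 5.
Columns [4, 6, 1, 3, 5, 7, 2], r−c [-3, -4, 2, 1, 0, -1, 5], r+c [5, 8, 4, 7, 10, 13, 9] are all distinct, so no two queens attack.

(1,4) (2,6) (3,1) (4,3) (5,5) (6,7) (7,2)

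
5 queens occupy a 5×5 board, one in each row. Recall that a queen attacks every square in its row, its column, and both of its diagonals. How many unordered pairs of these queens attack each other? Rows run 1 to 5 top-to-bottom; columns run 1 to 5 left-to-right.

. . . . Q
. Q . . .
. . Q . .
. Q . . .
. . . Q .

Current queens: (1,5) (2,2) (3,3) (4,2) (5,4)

Same column: (2,2)–(4,2) (column 2).
Same diagonal: (1,5)–(3,3) (|1−3| = |5−3| = 2); (1,5)–(4,2) (|1−4| = |5−2| = 3); (2,2)–(3,3) (|2−3| = |2−3| = 1); (3,3)–(4,2) (|3−4| = |3−2| = 1).
Total attacking pairs: 5.

5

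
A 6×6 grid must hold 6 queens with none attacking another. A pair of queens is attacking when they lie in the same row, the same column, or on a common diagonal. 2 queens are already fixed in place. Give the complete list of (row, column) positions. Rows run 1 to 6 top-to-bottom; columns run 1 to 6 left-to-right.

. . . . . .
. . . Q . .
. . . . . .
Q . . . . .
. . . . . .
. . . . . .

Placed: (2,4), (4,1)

(1,2) (2,4) (3,6) (4,1) (5,3) (6,5)

Row 1: attacked by (2,4)→{3,4,5}; (4,1)→{1,4}. Safe: 2, 6. Place at column 2.
Row 3: attacked by (1,2)→{2,4}; (2,4)→{3,4,5}; (4,1)→{1,2}. Safe: 6. Place at column 6.
Row 5: attacked by (1,2)→{2,6}; (2,4)→{1,4}; (3,6)→{4,6}; (4,1)→{1,2}. Safe: 3, 5. Place at column 3.
Row 6: attacked by (1,2)→{2}; (2,4)→{4}; (3,6)→{3,6}; (4,1)→{1,3}; (5,3)→{2,3,4}. Safe: 5. Place at column 5.
Columns [2, 4, 6, 1, 3, 5], r−c [-1, -2, -3, 3, 2, 1], r+c [3, 6, 9, 5, 8, 11] are all distinct, so no two queens attack.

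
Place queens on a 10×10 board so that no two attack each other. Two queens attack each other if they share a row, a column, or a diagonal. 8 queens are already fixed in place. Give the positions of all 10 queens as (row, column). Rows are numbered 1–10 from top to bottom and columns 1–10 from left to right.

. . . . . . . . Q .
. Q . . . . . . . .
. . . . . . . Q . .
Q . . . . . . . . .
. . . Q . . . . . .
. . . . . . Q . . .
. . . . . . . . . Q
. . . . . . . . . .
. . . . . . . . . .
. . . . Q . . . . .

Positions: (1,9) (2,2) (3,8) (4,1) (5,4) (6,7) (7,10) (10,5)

(1,9) (2,2) (3,8) (4,1) (5,4) (6,7) (7,10) (8,6) (9,3) (10,5)

Row 8: attacked by (1,9)→{2,9}; (2,2)→{2,8}; (3,8)→{3,8}; (4,1)→{1,5}; (5,4)→{1,4,7}; (6,7)→{5,7,9}; (7,10)→{9,10}; (10,5)→{3,5,7}. Safe: 6. Place at column 6.
Row 9: attacked by (1,9)→{1,9}; (2,2)→{2,9}; (3,8)→{2,8}; (4,1)→{1,6}; (5,4)→{4,8}; (6,7)→{4,7,10}; (7,10)→{8,10}; (8,6)→{5,6,7}; (10,5)→{4,5,6}. Safe: 3. Place at column 3.
Columns [9, 2, 8, 1, 4, 7, 10, 6, 3, 5], r−c [-8, 0, -5, 3, 1, -1, -3, 2, 6, 5], r+c [10, 4, 11, 5, 9, 13, 17, 14, 12, 15] are all distinct, so no two queens attack.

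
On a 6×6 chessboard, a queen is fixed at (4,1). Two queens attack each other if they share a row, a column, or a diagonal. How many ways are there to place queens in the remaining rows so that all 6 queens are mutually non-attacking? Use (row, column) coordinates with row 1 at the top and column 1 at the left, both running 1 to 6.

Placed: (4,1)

1

Branch on row 1: col 2 → 1; col 3 → 0; col 5 → 0; col 6 → 0.
Sum: 1 + 0 + 0 + 0 = 1.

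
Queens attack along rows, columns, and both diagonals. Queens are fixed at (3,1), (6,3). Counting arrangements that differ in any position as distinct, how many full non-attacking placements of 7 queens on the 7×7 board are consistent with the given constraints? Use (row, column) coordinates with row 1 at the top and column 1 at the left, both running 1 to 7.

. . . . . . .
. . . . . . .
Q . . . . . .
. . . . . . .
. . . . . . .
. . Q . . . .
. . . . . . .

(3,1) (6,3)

2

Branch on row 1: col 2 → 2; col 4 → 0; col 5 → 0; col 6 → 0; col 7 → 0.
Sum: 2 + 0 + 0 + 0 + 0 = 2.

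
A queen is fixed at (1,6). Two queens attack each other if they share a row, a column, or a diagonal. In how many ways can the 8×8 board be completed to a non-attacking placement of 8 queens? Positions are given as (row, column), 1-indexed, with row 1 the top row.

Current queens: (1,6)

Branch on row 2: col 1 → 1; col 2 → 2; col 3 → 8; col 4 → 4; col 8 → 1.
Sum: 1 + 2 + 8 + 4 + 1 = 16.

16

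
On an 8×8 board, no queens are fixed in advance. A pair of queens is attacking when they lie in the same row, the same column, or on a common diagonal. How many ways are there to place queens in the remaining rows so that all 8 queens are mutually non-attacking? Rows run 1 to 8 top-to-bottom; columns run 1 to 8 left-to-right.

Branch on row 1: col 1 → 4; col 2 → 8; col 3 → 16; col 4 → 18; col 5 → 18; col 6 → 16; col 7 → 8; col 8 → 4.
Sum: 4 + 8 + 16 + 18 + 18 + 16 + 8 + 4 = 92.
(This is the classic 8-queens count.)

92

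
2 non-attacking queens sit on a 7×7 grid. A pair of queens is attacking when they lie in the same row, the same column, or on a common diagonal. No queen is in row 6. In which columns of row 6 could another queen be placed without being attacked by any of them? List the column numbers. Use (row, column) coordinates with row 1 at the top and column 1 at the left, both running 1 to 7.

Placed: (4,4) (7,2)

(4,4) attacks row 6 at column 4 and diagonals 2, 6.
(7,2) attacks row 6 at column 2 and diagonals 1, 3.
Attacked columns: {1, 2, 3, 4, 6}. Safe: {5, 7}.

columns 5, 7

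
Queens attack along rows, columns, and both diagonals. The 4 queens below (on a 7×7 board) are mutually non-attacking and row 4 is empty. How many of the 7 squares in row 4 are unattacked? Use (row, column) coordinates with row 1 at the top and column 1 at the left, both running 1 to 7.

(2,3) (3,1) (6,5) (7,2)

2

(2,3) attacks row 4 at column 3 and diagonals 1, 5.
(3,1) attacks row 4 at column 1 and diagonals 2.
(6,5) attacks row 4 at column 5 and diagonals 3, 7.
(7,2) attacks row 4 at column 2 and diagonals 5.
Attacked columns: {1, 2, 3, 5, 7}. Safe: {4, 6}.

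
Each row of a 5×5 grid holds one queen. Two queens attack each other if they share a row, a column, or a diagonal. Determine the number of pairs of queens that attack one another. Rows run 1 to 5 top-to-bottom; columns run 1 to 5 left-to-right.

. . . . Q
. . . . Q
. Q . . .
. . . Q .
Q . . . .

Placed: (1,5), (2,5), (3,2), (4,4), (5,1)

2

Same column: (1,5)–(2,5) (column 5).
Same diagonal: (1,5)–(5,1) (|1−5| = |5−1| = 4).
Total attacking pairs: 2.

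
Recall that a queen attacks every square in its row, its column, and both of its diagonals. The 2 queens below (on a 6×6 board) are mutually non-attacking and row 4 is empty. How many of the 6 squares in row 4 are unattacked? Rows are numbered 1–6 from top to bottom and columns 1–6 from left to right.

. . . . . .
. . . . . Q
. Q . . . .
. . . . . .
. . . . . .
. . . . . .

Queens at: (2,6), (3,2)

1

(2,6) attacks row 4 at column 6 and diagonals 4.
(3,2) attacks row 4 at column 2 and diagonals 1, 3.
Attacked columns: {1, 2, 3, 4, 6}. Safe: {5}.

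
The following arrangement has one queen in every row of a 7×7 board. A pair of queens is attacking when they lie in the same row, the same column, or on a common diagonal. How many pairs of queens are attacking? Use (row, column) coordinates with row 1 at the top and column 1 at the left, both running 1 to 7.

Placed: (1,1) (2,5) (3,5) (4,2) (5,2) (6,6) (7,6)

5

Same column: (2,5)–(3,5) (column 5); (4,2)–(5,2) (column 2); (6,6)–(7,6) (column 6).
Same diagonal: (1,1)–(6,6) (|1−6| = |1−6| = 5); (2,5)–(5,2) (|2−5| = |5−2| = 3).
Total attacking pairs: 5.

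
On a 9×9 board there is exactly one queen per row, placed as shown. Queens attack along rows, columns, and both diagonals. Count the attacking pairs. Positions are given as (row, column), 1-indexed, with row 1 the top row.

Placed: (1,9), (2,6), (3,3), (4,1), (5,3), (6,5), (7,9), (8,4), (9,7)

Same column: (1,9)–(7,9) (column 9); (3,3)–(5,3) (column 3).
Same diagonal: (2,6)–(5,3) (|2−5| = |6−3| = 3); (5,3)–(9,7) (|5−9| = |3−7| = 4); (7,9)–(9,7) (|7−9| = |9−7| = 2).
Total attacking pairs: 5.

5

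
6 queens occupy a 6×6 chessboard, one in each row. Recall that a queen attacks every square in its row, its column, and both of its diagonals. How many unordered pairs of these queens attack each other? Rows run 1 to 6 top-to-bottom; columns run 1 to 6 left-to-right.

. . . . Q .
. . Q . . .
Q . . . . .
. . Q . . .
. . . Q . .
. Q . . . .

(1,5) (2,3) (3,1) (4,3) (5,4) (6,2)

Same column: (2,3)–(4,3) (column 3).
Same diagonal: (4,3)–(5,4) (|4−5| = |3−4| = 1).
Total attacking pairs: 2.

2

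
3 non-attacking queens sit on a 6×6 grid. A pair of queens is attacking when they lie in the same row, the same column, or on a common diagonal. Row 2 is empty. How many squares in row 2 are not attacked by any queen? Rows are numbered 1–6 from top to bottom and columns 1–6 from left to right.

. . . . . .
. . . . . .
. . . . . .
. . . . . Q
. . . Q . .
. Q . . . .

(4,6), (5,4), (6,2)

2

(4,6) attacks row 2 at column 6 and diagonals 4.
(5,4) attacks row 2 at column 4 and diagonals 1.
(6,2) attacks row 2 at column 2 and diagonals 6.
Attacked columns: {1, 2, 4, 6}. Safe: {3, 5}.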